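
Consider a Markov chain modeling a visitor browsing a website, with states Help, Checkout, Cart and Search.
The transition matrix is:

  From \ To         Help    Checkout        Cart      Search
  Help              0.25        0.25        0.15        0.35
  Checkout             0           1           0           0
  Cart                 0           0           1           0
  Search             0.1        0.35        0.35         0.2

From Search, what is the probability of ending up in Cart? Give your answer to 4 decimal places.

0.4912

Let h(s) be the probability of absorption at Cart starting from transient state s. Then h(Cart) = 1 and h(Checkout) = 0. By first-step analysis:
h(Help) = 0.25·h(Help) + 0.25·0 + 0.15·1 + 0.35·h(Search)
h(Search) = 0.1·h(Help) + 0.35·0 + 0.35·1 + 0.2·h(Search)
Solving: h(Help) = 0.4292, h(Search) = 0.4912.
Starting from Search, the probability is 0.4912.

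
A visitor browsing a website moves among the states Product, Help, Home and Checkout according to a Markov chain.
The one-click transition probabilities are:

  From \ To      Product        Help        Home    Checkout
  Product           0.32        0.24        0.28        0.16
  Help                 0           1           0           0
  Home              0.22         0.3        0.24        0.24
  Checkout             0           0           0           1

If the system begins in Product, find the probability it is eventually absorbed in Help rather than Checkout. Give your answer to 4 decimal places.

Let h(s) be the probability of absorption at Help starting from transient state s. Then h(Help) = 1 and h(Checkout) = 0. By first-step analysis:
h(Product) = 0.32·h(Product) + 0.24·1 + 0.28·h(Home) + 0.16·0
h(Home) = 0.22·h(Product) + 0.3·1 + 0.24·h(Home) + 0.24·0
Solving: h(Product) = 0.5852, h(Home) = 0.5641.
Starting from Product, the probability is 0.5852.

0.5852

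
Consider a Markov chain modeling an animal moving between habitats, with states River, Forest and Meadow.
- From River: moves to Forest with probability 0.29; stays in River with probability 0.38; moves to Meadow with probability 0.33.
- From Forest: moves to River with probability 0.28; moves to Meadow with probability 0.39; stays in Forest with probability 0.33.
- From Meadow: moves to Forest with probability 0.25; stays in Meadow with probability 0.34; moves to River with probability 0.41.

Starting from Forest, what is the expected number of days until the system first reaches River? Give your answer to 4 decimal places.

3.0461

Let t(s) be the expected number of days to first reach River from state s, with t(River) = 0. Conditioning on the first day:
t(Forest) = 1 + 0.33·t(Forest) + 0.39·t(Meadow)
t(Meadow) = 1 + 0.25·t(Forest) + 0.34·t(Meadow)
Solving: t(Forest) = 3.0461, t(Meadow) = 2.6690.
Expected days from Forest to River: 3.0461.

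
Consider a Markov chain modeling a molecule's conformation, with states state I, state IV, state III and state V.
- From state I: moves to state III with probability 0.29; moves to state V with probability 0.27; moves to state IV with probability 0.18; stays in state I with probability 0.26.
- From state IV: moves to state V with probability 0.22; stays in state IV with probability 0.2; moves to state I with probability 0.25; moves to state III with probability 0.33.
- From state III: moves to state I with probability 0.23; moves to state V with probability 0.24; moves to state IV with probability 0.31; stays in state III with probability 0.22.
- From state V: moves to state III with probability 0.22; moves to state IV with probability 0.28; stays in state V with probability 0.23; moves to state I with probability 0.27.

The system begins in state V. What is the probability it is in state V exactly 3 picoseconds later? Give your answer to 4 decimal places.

Propagate the distribution vector 3 picoseconds from state V.
After 0 picoseconds: (0.0000, 0.0000, 0.0000, 1.0000)
After 1 picosecond: (0.2700, 0.2800, 0.2200, 0.2300)
After 2 picoseconds: (0.2529, 0.2372, 0.2697, 0.2402)
After 3 picoseconds: (0.2519, 0.2438, 0.2638, 0.2404)
P(in state V after 3 picoseconds) = 0.2404

0.2404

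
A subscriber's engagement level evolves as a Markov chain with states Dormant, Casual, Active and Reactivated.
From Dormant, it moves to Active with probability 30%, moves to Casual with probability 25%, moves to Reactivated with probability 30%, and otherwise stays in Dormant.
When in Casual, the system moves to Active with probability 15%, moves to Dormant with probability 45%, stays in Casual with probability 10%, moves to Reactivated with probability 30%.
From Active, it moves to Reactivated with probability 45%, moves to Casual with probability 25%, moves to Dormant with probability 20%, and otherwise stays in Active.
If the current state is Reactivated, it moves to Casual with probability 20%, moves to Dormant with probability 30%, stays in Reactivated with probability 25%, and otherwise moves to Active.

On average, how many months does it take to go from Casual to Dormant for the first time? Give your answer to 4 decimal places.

Let t(s) be the expected number of months to first reach Dormant from state s, with t(Dormant) = 0. Conditioning on the first month:
t(Casual) = 1 + 0.1·t(Casual) + 0.15·t(Active) + 0.3·t(Reactivated)
t(Active) = 1 + 0.25·t(Casual) + 0.1·t(Active) + 0.45·t(Reactivated)
t(Reactivated) = 1 + 0.2·t(Casual) + 0.25·t(Active) + 0.25·t(Reactivated)
Solving: t(Casual) = 2.7751, t(Active) = 3.5024, t(Reactivated) = 3.2408.
Expected months from Casual to Dormant: 2.7751.

2.7751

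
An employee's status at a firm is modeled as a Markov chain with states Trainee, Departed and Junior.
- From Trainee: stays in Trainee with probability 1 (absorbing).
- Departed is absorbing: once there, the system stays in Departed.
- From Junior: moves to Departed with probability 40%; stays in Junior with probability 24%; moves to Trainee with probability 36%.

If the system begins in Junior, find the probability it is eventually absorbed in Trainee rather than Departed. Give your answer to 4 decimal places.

Let h(s) be the probability of absorption at Trainee starting from transient state s. Then h(Trainee) = 1 and h(Departed) = 0. By first-step analysis:
h(Junior) = 0.36·1 + 0.4·0 + 0.24·h(Junior)
Solving: h(Junior) = 0.4737.
Starting from Junior, the probability is 0.4737.

0.4737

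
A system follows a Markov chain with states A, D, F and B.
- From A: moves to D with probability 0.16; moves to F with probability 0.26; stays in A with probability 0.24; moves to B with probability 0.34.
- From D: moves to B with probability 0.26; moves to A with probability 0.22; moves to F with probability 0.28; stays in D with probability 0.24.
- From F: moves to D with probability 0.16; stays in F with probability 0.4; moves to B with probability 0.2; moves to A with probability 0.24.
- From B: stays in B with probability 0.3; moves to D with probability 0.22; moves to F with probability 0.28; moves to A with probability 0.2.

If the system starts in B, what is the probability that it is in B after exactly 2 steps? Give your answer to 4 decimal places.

Propagate the distribution vector 2 steps from B.
After 0 steps: (0.0000, 0.0000, 0.0000, 1.0000)
After 1 step: (0.2000, 0.2200, 0.2800, 0.3000)
After 2 steps: (0.2236, 0.1956, 0.3096, 0.2712)
P(in B after 2 steps) = 0.2712

0.2712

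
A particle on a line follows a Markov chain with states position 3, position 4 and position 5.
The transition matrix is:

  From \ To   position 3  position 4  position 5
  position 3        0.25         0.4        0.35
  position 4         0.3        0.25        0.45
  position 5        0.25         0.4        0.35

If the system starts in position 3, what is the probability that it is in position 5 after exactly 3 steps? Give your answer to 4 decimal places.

Propagate the distribution vector 3 steps from position 3.
After 0 steps: (1.0000, 0.0000, 0.0000)
After 1 step: (0.2500, 0.4000, 0.3500)
After 2 steps: (0.2700, 0.3400, 0.3900)
After 3 steps: (0.2670, 0.3490, 0.3840)
P(in position 5 after 3 steps) = 0.3840

0.3840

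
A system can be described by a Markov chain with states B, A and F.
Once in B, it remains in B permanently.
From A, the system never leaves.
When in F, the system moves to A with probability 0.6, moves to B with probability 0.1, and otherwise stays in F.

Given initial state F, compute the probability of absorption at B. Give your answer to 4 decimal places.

0.1429

Let h(s) be the probability of absorption at B starting from transient state s. Then h(B) = 1 and h(A) = 0. By first-step analysis:
h(F) = 0.1·1 + 0.6·0 + 0.3·h(F)
Solving: h(F) = 0.1429.
Starting from F, the probability is 0.1429.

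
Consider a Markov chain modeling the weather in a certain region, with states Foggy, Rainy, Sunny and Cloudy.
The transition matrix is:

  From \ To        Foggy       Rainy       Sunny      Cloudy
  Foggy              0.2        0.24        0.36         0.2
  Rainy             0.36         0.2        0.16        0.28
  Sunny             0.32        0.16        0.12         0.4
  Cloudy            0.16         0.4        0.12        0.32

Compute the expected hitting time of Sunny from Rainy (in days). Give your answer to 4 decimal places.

Let t(s) be the expected number of days to first reach Sunny from state s, with t(Sunny) = 0. Conditioning on the first day:
t(Foggy) = 1 + 0.2·t(Foggy) + 0.24·t(Rainy) + 0.2·t(Cloudy)
t(Rainy) = 1 + 0.36·t(Foggy) + 0.2·t(Rainy) + 0.28·t(Cloudy)
t(Cloudy) = 1 + 0.16·t(Foggy) + 0.4·t(Rainy) + 0.32·t(Cloudy)
Solving: t(Foggy) = 4.0704, t(Rainy) = 4.9509, t(Cloudy) = 5.3406.
Expected days from Rainy to Sunny: 4.9509.

4.9509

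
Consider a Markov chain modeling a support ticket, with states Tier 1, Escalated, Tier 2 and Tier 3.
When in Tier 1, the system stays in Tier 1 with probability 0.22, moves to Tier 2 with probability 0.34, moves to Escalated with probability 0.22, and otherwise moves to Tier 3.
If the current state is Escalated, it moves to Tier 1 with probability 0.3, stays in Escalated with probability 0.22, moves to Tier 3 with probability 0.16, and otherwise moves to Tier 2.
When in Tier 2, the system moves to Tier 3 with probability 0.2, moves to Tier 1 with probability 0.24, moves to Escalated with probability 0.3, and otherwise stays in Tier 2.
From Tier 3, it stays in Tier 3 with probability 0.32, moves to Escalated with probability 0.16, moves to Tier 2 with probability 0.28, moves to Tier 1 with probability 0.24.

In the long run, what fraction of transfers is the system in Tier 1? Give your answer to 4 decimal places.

0.2489

Let the stationary distribution be π with π = πP and π_1 + π_2 + π_3 + π_4 = 1.
π_1 = 0.22·π_1 + 0.3·π_2 + 0.24·π_3 + 0.24·π_4
π_2 = 0.22·π_1 + 0.22·π_2 + 0.3·π_3 + 0.16·π_4
π_3 = 0.34·π_1 + 0.32·π_2 + 0.26·π_3 + 0.28·π_4
Solving with the normalization constraint gives π = (0.2489, 0.2305, 0.2982, 0.2225).
So the stationary probability of Tier 1 is 0.2489.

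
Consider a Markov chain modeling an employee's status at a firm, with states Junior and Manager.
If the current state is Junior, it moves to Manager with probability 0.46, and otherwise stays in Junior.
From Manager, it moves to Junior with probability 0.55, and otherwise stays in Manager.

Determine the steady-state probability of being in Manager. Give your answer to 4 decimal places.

Let the stationary distribution be π with π = πP and π_1 + π_2 = 1.
π_1 = 0.54·π_1 + 0.55·π_2
Solving with the normalization constraint gives π = (0.5446, 0.4554).
So the stationary probability of Manager is 0.4554.

0.4554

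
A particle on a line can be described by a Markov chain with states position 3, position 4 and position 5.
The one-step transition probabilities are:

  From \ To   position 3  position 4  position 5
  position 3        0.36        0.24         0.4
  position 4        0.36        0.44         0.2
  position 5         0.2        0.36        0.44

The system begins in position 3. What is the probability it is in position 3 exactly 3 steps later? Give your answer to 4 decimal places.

Propagate the distribution vector 3 steps from position 3.
After 0 steps: (1.0000, 0.0000, 0.0000)
After 1 step: (0.3600, 0.2400, 0.4000)
After 2 steps: (0.2960, 0.3360, 0.3680)
After 3 steps: (0.3011, 0.3514, 0.3475)
P(in position 3 after 3 steps) = 0.3011

0.3011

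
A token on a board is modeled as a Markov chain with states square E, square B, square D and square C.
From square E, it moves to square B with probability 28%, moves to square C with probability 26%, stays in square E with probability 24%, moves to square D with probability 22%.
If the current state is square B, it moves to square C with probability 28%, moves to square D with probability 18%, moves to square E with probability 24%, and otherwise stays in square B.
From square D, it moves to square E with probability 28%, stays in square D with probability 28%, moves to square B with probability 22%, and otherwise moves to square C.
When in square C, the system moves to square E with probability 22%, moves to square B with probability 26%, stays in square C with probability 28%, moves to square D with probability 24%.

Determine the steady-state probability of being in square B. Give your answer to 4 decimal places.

Let the stationary distribution be π with π = πP and π_1 + π_2 + π_3 + π_4 = 1.
π_1 = 0.24·π_1 + 0.24·π_2 + 0.28·π_3 + 0.22·π_4
π_2 = 0.28·π_1 + 0.3·π_2 + 0.22·π_3 + 0.26·π_4
π_3 = 0.22·π_1 + 0.18·π_2 + 0.28·π_3 + 0.24·π_4
Solving with the normalization constraint gives π = (0.2439, 0.2664, 0.2283, 0.2614).
So the stationary probability of square B is 0.2664.

0.2664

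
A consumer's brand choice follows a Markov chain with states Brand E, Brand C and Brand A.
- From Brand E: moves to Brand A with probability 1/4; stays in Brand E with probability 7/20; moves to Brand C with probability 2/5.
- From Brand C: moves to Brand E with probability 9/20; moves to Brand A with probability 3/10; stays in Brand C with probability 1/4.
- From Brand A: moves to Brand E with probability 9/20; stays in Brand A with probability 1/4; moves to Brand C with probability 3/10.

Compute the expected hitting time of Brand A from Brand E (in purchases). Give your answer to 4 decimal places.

Let t(s) be the expected number of purchases to first reach Brand A from state s, with t(Brand A) = 0. Conditioning on the first purchase:
t(Brand E) = 1 + 0.35·t(Brand E) + 0.4·t(Brand C)
t(Brand C) = 1 + 0.45·t(Brand E) + 0.25·t(Brand C)
Solving: t(Brand E) = 3.7398, t(Brand C) = 3.5772.
Expected purchases from Brand E to Brand A: 3.7398.

3.7398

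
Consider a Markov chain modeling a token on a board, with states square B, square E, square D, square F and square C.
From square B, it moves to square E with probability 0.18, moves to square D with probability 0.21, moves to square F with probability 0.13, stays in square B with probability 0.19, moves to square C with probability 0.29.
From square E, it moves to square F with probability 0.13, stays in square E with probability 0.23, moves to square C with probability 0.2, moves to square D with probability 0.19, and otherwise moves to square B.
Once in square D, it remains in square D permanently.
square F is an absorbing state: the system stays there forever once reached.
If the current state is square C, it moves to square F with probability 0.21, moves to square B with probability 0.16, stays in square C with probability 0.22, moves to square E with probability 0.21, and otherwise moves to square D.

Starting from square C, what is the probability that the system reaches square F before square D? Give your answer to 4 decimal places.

Let h(s) be the probability of absorption at square F starting from transient state s. Then h(square F) = 1 and h(square D) = 0. By first-step analysis:
h(square B) = 0.19·h(square B) + 0.18·h(square E) + 0.21·0 + 0.13·1 + 0.29·h(square C)
h(square E) = 0.25·h(square B) + 0.23·h(square E) + 0.19·0 + 0.13·1 + 0.2·h(square C)
h(square C) = 0.16·h(square B) + 0.21·h(square E) + 0.2·0 + 0.21·1 + 0.22·h(square C)
Solving: h(square B) = 0.4249, h(square E) = 0.4294, h(square C) = 0.4720.
Starting from square C, the probability is 0.4720.

0.4720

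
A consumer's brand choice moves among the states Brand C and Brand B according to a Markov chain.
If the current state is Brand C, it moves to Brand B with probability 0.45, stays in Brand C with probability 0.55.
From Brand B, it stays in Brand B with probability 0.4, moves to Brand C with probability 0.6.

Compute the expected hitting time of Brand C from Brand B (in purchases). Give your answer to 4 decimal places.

Let t(s) be the expected number of purchases to first reach Brand C from state s, with t(Brand C) = 0. Conditioning on the first purchase:
t(Brand B) = 1 + 0.4·t(Brand B)
Solving: t(Brand B) = 1.6667.
Expected purchases from Brand B to Brand C: 1.6667.

1.6667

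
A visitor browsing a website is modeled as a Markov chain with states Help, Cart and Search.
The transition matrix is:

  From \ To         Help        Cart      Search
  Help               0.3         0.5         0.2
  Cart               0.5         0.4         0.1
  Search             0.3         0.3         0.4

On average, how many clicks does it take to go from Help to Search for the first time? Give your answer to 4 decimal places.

6.4706

Let t(s) be the expected number of clicks to first reach Search from state s, with t(Search) = 0. Conditioning on the first click:
t(Help) = 1 + 0.3·t(Help) + 0.5·t(Cart)
t(Cart) = 1 + 0.5·t(Help) + 0.4·t(Cart)
Solving: t(Help) = 6.4706, t(Cart) = 7.0588.
Expected clicks from Help to Search: 6.4706.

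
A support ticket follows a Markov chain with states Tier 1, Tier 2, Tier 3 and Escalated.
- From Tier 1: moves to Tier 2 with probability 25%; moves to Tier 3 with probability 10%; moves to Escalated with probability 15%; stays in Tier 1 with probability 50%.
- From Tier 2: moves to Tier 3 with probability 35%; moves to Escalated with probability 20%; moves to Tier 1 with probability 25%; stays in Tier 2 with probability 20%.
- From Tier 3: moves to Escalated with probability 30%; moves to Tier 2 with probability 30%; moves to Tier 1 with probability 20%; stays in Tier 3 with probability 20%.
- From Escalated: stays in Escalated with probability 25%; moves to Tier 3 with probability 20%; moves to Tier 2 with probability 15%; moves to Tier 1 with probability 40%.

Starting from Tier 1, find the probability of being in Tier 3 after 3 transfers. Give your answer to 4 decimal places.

0.1949

Propagate the distribution vector 3 transfers from Tier 1.
After 0 transfers: (1.0000, 0.0000, 0.0000, 0.0000)
After 1 transfer: (0.5000, 0.2500, 0.1000, 0.1500)
After 2 transfers: (0.3925, 0.2275, 0.1875, 0.1925)
After 3 transfers: (0.3676, 0.2288, 0.1949, 0.2088)
P(in Tier 3 after 3 transfers) = 0.1949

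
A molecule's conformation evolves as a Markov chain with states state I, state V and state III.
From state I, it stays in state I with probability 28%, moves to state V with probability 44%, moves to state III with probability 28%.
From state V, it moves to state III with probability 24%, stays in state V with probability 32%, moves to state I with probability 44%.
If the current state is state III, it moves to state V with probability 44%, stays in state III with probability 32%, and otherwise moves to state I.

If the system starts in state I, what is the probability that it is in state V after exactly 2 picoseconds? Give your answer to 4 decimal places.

Sum over the intermediate state after 1 picosecond:
P = P(state I→state I)·P(state I→state V) + P(state I→state V)·P(state V→state V) + P(state I→state III)·P(state III→state V)
  = 0.28×0.44 + 0.44×0.32 + 0.28×0.44
  = 0.1232 + 0.1408 + 0.1232 = 0.3872

0.3872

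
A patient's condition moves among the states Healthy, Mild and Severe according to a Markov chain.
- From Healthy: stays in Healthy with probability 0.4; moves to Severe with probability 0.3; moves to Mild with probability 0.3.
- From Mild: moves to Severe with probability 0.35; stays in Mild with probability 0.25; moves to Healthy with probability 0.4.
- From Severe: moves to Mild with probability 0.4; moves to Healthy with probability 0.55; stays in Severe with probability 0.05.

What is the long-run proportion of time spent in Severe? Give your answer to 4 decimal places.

0.2524

Let the stationary distribution be π with π = πP and π_1 + π_2 + π_3 = 1.
π_1 = 0.4·π_1 + 0.4·π_2 + 0.55·π_3
π_2 = 0.3·π_1 + 0.25·π_2 + 0.4·π_3
Solving with the normalization constraint gives π = (0.4379, 0.3098, 0.2524).
So the stationary probability of Severe is 0.2524.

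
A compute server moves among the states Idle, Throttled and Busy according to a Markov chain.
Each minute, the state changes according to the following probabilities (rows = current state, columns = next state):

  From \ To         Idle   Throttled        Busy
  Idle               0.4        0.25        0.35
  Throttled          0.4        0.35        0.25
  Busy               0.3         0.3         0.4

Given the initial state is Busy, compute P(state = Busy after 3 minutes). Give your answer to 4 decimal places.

0.3370

Propagate the distribution vector 3 minutes from Busy.
After 0 minutes: (0.0000, 0.0000, 1.0000)
After 1 minute: (0.3000, 0.3000, 0.4000)
After 2 minutes: (0.3600, 0.3000, 0.3400)
After 3 minutes: (0.3660, 0.2970, 0.3370)
P(in Busy after 3 minutes) = 0.3370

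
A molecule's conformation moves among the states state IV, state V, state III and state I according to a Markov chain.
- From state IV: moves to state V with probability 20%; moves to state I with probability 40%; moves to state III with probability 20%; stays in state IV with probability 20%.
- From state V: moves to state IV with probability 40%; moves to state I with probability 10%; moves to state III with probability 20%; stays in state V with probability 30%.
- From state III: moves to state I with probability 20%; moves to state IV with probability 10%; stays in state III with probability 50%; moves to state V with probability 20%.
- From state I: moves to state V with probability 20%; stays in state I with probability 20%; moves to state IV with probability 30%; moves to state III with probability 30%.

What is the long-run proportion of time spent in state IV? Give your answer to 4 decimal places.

0.2351

Let the stationary distribution be π with π = πP and π_1 + π_2 + π_3 + π_4 = 1.
π_1 = 0.2·π_1 + 0.4·π_2 + 0.1·π_3 + 0.3·π_4
π_2 = 0.2·π_1 + 0.3·π_2 + 0.2·π_3 + 0.2·π_4
π_3 = 0.2·π_1 + 0.2·π_2 + 0.5·π_3 + 0.3·π_4
Solving with the normalization constraint gives π = (0.2351, 0.2222, 0.3178, 0.2248).
So the stationary probability of state IV is 0.2351.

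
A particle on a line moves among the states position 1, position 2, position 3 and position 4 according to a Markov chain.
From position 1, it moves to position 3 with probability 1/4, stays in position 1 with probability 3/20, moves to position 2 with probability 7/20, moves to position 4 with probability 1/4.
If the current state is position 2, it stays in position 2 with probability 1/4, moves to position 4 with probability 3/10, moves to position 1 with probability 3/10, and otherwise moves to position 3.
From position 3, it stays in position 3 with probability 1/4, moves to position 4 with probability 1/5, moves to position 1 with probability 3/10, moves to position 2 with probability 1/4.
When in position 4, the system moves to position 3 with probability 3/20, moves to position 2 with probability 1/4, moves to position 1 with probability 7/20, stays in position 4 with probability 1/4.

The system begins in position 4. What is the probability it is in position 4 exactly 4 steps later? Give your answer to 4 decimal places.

0.2540

Propagate the distribution vector 4 steps from position 4.
After 0 steps: (0.0000, 0.0000, 0.0000, 1.0000)
After 1 step: (0.3500, 0.2500, 0.1500, 0.2500)
After 2 steps: (0.2600, 0.2850, 0.2000, 0.2550)
After 3 steps: (0.2738, 0.2760, 0.1960, 0.2543)
After 4 steps: (0.2717, 0.2774, 0.1970, 0.2540)
P(in position 4 after 4 steps) = 0.2540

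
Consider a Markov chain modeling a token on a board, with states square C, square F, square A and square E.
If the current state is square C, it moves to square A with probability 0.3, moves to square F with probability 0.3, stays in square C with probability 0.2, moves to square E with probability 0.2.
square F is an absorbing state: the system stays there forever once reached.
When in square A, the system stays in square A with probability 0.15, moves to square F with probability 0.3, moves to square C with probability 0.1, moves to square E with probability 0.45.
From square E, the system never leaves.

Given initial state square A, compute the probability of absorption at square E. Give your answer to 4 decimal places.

Let h(s) be the probability of absorption at square E starting from transient state s. Then h(square E) = 1 and h(square F) = 0. By first-step analysis:
h(square C) = 0.2·h(square C) + 0.3·0 + 0.3·h(square A) + 0.2·1
h(square A) = 0.1·h(square C) + 0.3·0 + 0.15·h(square A) + 0.45·1
Solving: h(square C) = 0.4692, h(square A) = 0.5846.
Starting from square A, the probability is 0.5846.

0.5846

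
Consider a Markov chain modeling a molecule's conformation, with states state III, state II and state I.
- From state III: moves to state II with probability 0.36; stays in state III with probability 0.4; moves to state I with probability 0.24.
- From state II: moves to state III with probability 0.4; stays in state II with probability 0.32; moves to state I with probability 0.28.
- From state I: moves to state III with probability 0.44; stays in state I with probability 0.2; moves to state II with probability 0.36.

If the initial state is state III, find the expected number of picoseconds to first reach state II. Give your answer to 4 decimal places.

2.7778

Let t(s) be the expected number of picoseconds to first reach state II from state s, with t(state II) = 0. Conditioning on the first picosecond:
t(state III) = 1 + 0.4·t(state III) + 0.24·t(state I)
t(state I) = 1 + 0.44·t(state III) + 0.2·t(state I)
Solving: t(state III) = 2.7778, t(state I) = 2.7778.
Expected picoseconds from state III to state II: 2.7778.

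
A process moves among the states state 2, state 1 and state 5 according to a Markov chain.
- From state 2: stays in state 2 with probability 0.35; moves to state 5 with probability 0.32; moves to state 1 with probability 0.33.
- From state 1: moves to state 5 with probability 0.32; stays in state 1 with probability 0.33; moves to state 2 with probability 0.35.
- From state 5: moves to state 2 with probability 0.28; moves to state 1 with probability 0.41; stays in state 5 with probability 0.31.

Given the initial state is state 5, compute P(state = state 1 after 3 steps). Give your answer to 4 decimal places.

0.3554

Propagate the distribution vector 3 steps from state 5.
After 0 steps: (0.0000, 0.0000, 1.0000)
After 1 step: (0.2800, 0.4100, 0.3100)
After 2 steps: (0.3283, 0.3548, 0.3169)
After 3 steps: (0.3278, 0.3554, 0.3168)
P(in state 1 after 3 steps) = 0.3554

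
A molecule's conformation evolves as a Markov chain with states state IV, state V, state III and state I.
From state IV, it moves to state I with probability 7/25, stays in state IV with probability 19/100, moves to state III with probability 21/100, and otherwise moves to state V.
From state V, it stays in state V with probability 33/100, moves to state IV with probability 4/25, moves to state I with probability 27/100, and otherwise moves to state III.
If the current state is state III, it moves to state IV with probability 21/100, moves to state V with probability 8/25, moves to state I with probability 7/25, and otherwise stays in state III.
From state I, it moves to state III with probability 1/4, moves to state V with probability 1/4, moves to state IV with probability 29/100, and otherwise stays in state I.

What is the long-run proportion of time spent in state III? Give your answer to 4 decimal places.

0.2250

Let the stationary distribution be π with π = πP and π_1 + π_2 + π_3 + π_4 = 1.
π_1 = 0.19·π_1 + 0.16·π_2 + 0.21·π_3 + 0.29·π_4
π_2 = 0.32·π_1 + 0.33·π_2 + 0.32·π_3 + 0.25·π_4
π_3 = 0.21·π_1 + 0.24·π_2 + 0.19·π_3 + 0.25·π_4
Solving with the normalization constraint gives π = (0.2112, 0.3049, 0.2250, 0.2588).
So the stationary probability of state III is 0.2250.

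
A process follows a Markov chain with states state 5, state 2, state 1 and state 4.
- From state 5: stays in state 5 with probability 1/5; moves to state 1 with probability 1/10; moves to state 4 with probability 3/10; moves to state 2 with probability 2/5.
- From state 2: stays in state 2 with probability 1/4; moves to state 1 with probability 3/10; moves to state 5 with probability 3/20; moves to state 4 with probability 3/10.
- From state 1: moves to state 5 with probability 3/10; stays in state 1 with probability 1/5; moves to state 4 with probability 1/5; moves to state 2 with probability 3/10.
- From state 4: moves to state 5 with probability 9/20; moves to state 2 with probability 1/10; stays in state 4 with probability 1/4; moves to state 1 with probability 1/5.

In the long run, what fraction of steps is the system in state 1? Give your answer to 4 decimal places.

Let the stationary distribution be π with π = πP and π_1 + π_2 + π_3 + π_4 = 1.
π_1 = 0.2·π_1 + 0.15·π_2 + 0.3·π_3 + 0.45·π_4
π_2 = 0.4·π_1 + 0.25·π_2 + 0.3·π_3 + 0.1·π_4
π_3 = 0.1·π_1 + 0.3·π_2 + 0.2·π_3 + 0.2·π_4
Solving with the normalization constraint gives π = (0.2735, 0.2609, 0.1987, 0.2668).
So the stationary probability of state 1 is 0.1987.

0.1987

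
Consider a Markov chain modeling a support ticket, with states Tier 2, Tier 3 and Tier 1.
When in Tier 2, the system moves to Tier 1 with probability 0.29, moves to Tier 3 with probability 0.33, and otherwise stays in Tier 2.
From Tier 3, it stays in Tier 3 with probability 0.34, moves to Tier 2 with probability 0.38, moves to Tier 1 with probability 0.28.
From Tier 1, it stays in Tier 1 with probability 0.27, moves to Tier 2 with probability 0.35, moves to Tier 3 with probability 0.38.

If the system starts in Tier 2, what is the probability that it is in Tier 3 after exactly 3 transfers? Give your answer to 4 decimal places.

0.3475

Propagate the distribution vector 3 transfers from Tier 2.
After 0 transfers: (1.0000, 0.0000, 0.0000)
After 1 transfer: (0.3800, 0.3300, 0.2900)
After 2 transfers: (0.3713, 0.3478, 0.2809)
After 3 transfers: (0.3716, 0.3475, 0.2809)
P(in Tier 3 after 3 transfers) = 0.3475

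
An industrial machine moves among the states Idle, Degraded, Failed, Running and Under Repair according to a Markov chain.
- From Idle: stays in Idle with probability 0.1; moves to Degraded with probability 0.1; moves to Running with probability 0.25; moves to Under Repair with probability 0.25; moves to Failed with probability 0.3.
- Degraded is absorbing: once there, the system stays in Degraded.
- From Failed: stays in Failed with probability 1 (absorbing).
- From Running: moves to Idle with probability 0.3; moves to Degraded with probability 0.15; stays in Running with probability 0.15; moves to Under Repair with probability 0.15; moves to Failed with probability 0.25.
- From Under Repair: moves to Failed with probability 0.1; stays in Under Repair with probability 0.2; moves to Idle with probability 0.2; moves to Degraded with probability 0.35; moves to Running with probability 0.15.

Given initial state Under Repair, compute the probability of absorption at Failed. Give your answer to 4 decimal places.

0.3820

Let h(s) be the probability of absorption at Failed starting from transient state s. Then h(Failed) = 1 and h(Degraded) = 0. By first-step analysis:
h(Idle) = 0.1·h(Idle) + 0.1·0 + 0.3·1 + 0.25·h(Running) + 0.25·h(Under Repair)
h(Running) = 0.3·h(Idle) + 0.15·0 + 0.25·1 + 0.15·h(Running) + 0.15·h(Under Repair)
h(Under Repair) = 0.2·h(Idle) + 0.35·0 + 0.1·1 + 0.15·h(Running) + 0.2·h(Under Repair)
Solving: h(Idle) = 0.5986, h(Running) = 0.5728, h(Under Repair) = 0.3820.
Starting from Under Repair, the probability is 0.3820.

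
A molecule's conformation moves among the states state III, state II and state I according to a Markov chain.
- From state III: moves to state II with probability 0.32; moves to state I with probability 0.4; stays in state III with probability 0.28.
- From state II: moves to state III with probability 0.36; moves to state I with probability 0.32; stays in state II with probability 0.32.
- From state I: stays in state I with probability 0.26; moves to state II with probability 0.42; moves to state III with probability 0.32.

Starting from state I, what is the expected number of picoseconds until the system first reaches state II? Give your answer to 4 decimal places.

2.5692

Let t(s) be the expected number of picoseconds to first reach state II from state s, with t(state II) = 0. Conditioning on the first picosecond:
t(state III) = 1 + 0.28·t(state III) + 0.4·t(state I)
t(state I) = 1 + 0.32·t(state III) + 0.26·t(state I)
Solving: t(state III) = 2.8162, t(state I) = 2.5692.
Expected picoseconds from state I to state II: 2.5692.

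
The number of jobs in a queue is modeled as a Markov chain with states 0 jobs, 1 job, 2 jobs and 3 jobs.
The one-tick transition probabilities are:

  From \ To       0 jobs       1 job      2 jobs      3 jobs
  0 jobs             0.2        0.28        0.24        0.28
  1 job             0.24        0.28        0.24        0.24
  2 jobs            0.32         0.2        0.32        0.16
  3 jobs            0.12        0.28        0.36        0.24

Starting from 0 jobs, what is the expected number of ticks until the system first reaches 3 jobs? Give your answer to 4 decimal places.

Let t(s) be the expected number of ticks to first reach 3 jobs from state s, with t(3 jobs) = 0. Conditioning on the first tick:
t(0 jobs) = 1 + 0.2·t(0 jobs) + 0.28·t(1 job) + 0.24·t(2 jobs)
t(1 job) = 1 + 0.24·t(0 jobs) + 0.28·t(1 job) + 0.24·t(2 jobs)
t(2 jobs) = 1 + 0.32·t(0 jobs) + 0.2·t(1 job) + 0.32·t(2 jobs)
Solving: t(0 jobs) = 4.1959, t(1 job) = 4.3637, t(2 jobs) = 4.7285.
Expected ticks from 0 jobs to 3 jobs: 4.1959.

4.1959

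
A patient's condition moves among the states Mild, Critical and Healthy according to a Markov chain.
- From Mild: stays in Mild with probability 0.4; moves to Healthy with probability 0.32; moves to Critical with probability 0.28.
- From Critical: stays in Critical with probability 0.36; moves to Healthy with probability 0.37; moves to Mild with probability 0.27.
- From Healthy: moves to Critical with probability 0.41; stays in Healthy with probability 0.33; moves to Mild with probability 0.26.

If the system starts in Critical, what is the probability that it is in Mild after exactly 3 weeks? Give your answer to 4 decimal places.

Propagate the distribution vector 3 weeks from Critical.
After 0 weeks: (0.0000, 1.0000, 0.0000)
After 1 week: (0.2700, 0.3600, 0.3700)
After 2 weeks: (0.3014, 0.3569, 0.3417)
After 3 weeks: (0.3058, 0.3530, 0.3413)
P(in Mild after 3 weeks) = 0.3058

0.3058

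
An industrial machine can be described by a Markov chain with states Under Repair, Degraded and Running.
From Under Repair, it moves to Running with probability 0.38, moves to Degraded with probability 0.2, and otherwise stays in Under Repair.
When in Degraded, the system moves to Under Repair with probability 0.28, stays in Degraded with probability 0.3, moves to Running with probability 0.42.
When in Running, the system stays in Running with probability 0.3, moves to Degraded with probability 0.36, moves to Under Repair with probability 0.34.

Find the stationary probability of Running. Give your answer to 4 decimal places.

0.3625

Let the stationary distribution be π with π = πP and π_1 + π_2 + π_3 = 1.
π_1 = 0.42·π_1 + 0.28·π_2 + 0.34·π_3
π_2 = 0.2·π_1 + 0.3·π_2 + 0.36·π_3
Solving with the normalization constraint gives π = (0.3509, 0.2867, 0.3625).
So the stationary probability of Running is 0.3625.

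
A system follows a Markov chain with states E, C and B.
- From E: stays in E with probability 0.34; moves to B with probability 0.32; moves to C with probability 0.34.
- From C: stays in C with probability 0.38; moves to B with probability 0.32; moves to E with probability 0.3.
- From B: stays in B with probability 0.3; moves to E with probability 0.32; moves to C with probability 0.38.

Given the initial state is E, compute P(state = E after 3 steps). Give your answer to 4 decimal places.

0.3191

Propagate the distribution vector 3 steps from E.
After 0 steps: (1.0000, 0.0000, 0.0000)
After 1 step: (0.3400, 0.3400, 0.3200)
After 2 steps: (0.3200, 0.3664, 0.3136)
After 3 steps: (0.3191, 0.3672, 0.3137)
P(in E after 3 steps) = 0.3191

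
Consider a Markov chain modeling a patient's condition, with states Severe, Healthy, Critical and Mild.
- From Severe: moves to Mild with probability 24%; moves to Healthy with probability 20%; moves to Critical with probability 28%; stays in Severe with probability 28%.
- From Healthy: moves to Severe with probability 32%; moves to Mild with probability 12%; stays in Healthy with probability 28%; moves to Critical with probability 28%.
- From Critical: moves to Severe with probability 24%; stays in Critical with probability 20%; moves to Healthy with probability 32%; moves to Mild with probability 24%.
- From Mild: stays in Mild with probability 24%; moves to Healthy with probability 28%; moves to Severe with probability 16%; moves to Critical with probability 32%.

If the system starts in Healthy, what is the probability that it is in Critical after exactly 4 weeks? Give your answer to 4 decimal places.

0.2669

Propagate the distribution vector 4 weeks from Healthy.
After 0 weeks: (0.0000, 1.0000, 0.0000, 0.0000)
After 1 week: (0.3200, 0.2800, 0.2800, 0.1200)
After 2 weeks: (0.2656, 0.2656, 0.2624, 0.2064)
After 3 weeks: (0.2554, 0.2692, 0.2673, 0.2081)
After 4 weeks: (0.2551, 0.2703, 0.2669, 0.2077)
P(in Critical after 4 weeks) = 0.2669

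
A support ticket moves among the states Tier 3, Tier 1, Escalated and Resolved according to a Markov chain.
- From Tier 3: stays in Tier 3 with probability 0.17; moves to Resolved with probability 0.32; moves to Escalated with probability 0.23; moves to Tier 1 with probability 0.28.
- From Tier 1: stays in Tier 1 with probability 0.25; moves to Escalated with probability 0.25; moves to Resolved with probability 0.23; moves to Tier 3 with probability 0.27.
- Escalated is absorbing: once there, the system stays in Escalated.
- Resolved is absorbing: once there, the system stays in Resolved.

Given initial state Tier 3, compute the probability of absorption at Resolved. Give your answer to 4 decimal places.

0.5566

Let h(s) be the probability of absorption at Resolved starting from transient state s. Then h(Resolved) = 1 and h(Escalated) = 0. By first-step analysis:
h(Tier 3) = 0.17·h(Tier 3) + 0.28·h(Tier 1) + 0.23·0 + 0.32·1
h(Tier 1) = 0.27·h(Tier 3) + 0.25·h(Tier 1) + 0.25·0 + 0.23·1
Solving: h(Tier 3) = 0.5566, h(Tier 1) = 0.5070.
Starting from Tier 3, the probability is 0.5566.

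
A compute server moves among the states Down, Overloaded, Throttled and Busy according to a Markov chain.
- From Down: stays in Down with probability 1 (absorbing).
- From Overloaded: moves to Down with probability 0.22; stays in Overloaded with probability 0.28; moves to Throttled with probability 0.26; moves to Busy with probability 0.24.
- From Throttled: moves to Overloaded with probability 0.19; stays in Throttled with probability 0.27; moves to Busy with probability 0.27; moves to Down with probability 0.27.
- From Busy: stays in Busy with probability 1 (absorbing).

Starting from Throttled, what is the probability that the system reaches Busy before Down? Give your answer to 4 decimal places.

Let h(s) be the probability of absorption at Busy starting from transient state s. Then h(Busy) = 1 and h(Down) = 0. By first-step analysis:
h(Overloaded) = 0.22·0 + 0.28·h(Overloaded) + 0.26·h(Throttled) + 0.24·1
h(Throttled) = 0.27·0 + 0.19·h(Overloaded) + 0.27·h(Throttled) + 0.27·1
Solving: h(Overloaded) = 0.5153, h(Throttled) = 0.5040.
Starting from Throttled, the probability is 0.5040.

0.5040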